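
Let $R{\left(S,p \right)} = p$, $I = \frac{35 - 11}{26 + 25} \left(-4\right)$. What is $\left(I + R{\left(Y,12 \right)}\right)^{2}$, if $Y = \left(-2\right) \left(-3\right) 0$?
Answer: $\frac{29584}{289} \approx 102.37$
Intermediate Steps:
$Y = 0$ ($Y = 6 \cdot 0 = 0$)
$I = - \frac{32}{17}$ ($I = \frac{24}{51} \left(-4\right) = 24 \cdot \frac{1}{51} \left(-4\right) = \frac{8}{17} \left(-4\right) = - \frac{32}{17} \approx -1.8824$)
$\left(I + R{\left(Y,12 \right)}\right)^{2} = \left(- \frac{32}{17} + 12\right)^{2} = \left(\frac{172}{17}\right)^{2} = \frac{29584}{289}$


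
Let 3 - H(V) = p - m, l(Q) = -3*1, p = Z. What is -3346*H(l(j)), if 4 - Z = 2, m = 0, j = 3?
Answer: -3346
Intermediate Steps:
Z = 2 (Z = 4 - 1*2 = 4 - 2 = 2)
p = 2
l(Q) = -3
H(V) = 1 (H(V) = 3 - (2 - 1*0) = 3 - (2 + 0) = 3 - 1*2 = 3 - 2 = 1)
-3346*H(l(j)) = -3346*1 = -3346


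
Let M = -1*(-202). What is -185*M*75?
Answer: -2802750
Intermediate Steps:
M = 202
-185*M*75 = -185*202*75 = -37370*75 = -2802750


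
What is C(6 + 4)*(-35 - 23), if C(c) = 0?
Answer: 0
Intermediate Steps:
C(6 + 4)*(-35 - 23) = 0*(-35 - 23) = 0*(-58) = 0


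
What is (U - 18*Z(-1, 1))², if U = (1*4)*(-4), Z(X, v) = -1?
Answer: 4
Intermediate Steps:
U = -16 (U = 4*(-4) = -16)
(U - 18*Z(-1, 1))² = (-16 - 18*(-1))² = (-16 + 18)² = 2² = 4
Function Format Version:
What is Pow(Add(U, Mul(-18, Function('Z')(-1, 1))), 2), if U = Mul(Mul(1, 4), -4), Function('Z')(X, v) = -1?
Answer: 4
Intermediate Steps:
U = -16 (U = Mul(4, -4) = -16)
Pow(Add(U, Mul(-18, Function('Z')(-1, 1))), 2) = Pow(Add(-16, Mul(-18, -1)), 2) = Pow(Add(-16, 18), 2) = Pow(2, 2) = 4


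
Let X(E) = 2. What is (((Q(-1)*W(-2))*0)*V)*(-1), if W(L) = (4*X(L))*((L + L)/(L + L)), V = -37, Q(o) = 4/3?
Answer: 0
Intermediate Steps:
Q(o) = 4/3 (Q(o) = 4*(⅓) = 4/3)
W(L) = 8 (W(L) = (4*2)*((L + L)/(L + L)) = 8*((2*L)/((2*L))) = 8*((2*L)*(1/(2*L))) = 8*1 = 8)
(((Q(-1)*W(-2))*0)*V)*(-1) = ((((4/3)*8)*0)*(-37))*(-1) = (((32/3)*0)*(-37))*(-1) = (0*(-37))*(-1) = 0*(-1) = 0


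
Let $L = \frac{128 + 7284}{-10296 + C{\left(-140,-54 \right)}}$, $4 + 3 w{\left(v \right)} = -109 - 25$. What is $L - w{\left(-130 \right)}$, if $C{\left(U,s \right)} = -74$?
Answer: $\frac{13812}{305} \approx 45.285$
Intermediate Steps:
$w{\left(v \right)} = -46$ ($w{\left(v \right)} = - \frac{4}{3} + \frac{-109 - 25}{3} = - \frac{4}{3} + \frac{1}{3} \left(-134\right) = - \frac{4}{3} - \frac{134}{3} = -46$)
$L = - \frac{218}{305}$ ($L = \frac{128 + 7284}{-10296 - 74} = \frac{7412}{-10370} = 7412 \left(- \frac{1}{10370}\right) = - \frac{218}{305} \approx -0.71475$)
$L - w{\left(-130 \right)} = - \frac{218}{305} - -46 = - \frac{218}{305} + 46 = \frac{13812}{305}$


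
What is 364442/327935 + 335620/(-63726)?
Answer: -43418556904/10448992905 ≈ -4.1553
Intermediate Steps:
364442/327935 + 335620/(-63726) = 364442*(1/327935) + 335620*(-1/63726) = 364442/327935 - 167810/31863 = -43418556904/10448992905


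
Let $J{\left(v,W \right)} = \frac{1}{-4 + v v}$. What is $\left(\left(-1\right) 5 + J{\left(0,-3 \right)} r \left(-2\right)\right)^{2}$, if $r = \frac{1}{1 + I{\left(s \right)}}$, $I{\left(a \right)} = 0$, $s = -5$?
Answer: $\frac{81}{4} \approx 20.25$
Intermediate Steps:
$J{\left(v,W \right)} = \frac{1}{-4 + v^{2}}$
$r = 1$ ($r = \frac{1}{1 + 0} = 1^{-1} = 1$)
$\left(\left(-1\right) 5 + J{\left(0,-3 \right)} r \left(-2\right)\right)^{2} = \left(\left(-1\right) 5 + \frac{1}{-4 + 0^{2}} \cdot 1 \left(-2\right)\right)^{2} = \left(-5 + \frac{1}{-4 + 0} \cdot 1 \left(-2\right)\right)^{2} = \left(-5 + \frac{1}{-4} \cdot 1 \left(-2\right)\right)^{2} = \left(-5 + \left(- \frac{1}{4}\right) 1 \left(-2\right)\right)^{2} = \left(-5 - - \frac{1}{2}\right)^{2} = \left(-5 + \frac{1}{2}\right)^{2} = \left(- \frac{9}{2}\right)^{2} = \frac{81}{4}$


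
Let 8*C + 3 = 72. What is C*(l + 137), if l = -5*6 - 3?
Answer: 897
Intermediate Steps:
C = 69/8 (C = -3/8 + (⅛)*72 = -3/8 + 9 = 69/8 ≈ 8.6250)
l = -33 (l = -30 - 3 = -33)
C*(l + 137) = 69*(-33 + 137)/8 = (69/8)*104 = 897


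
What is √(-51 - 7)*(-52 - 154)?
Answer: -206*I*√58 ≈ -1568.8*I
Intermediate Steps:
√(-51 - 7)*(-52 - 154) = √(-58)*(-206) = (I*√58)*(-206) = -206*I*√58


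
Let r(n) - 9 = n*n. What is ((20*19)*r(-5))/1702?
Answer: 6460/851 ≈ 7.5911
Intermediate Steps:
r(n) = 9 + n**2 (r(n) = 9 + n*n = 9 + n**2)
((20*19)*r(-5))/1702 = ((20*19)*(9 + (-5)**2))/1702 = (380*(9 + 25))*(1/1702) = (380*34)*(1/1702) = 12920*(1/1702) = 6460/851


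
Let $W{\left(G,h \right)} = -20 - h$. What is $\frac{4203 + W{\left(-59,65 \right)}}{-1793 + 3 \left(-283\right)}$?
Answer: $- \frac{2059}{1321} \approx -1.5587$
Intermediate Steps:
$\frac{4203 + W{\left(-59,65 \right)}}{-1793 + 3 \left(-283\right)} = \frac{4203 - 85}{-1793 + 3 \left(-283\right)} = \frac{4203 - 85}{-1793 - 849} = \frac{4203 - 85}{-2642} = 4118 \left(- \frac{1}{2642}\right) = - \frac{2059}{1321}$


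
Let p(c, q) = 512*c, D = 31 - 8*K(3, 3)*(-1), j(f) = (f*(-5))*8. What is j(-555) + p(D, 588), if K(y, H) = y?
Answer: 50360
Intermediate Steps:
j(f) = -40*f (j(f) = -5*f*8 = -40*f)
D = 55 (D = 31 - 8*3*(-1) = 31 - 24*(-1) = 31 - 1*(-24) = 31 + 24 = 55)
j(-555) + p(D, 588) = -40*(-555) + 512*55 = 22200 + 28160 = 50360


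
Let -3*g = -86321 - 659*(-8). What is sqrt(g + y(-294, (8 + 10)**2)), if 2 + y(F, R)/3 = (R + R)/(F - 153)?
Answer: 5*sqrt(215841549)/447 ≈ 164.33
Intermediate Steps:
y(F, R) = -6 + 6*R/(-153 + F) (y(F, R) = -6 + 3*((R + R)/(F - 153)) = -6 + 3*((2*R)/(-153 + F)) = -6 + 3*(2*R/(-153 + F)) = -6 + 6*R/(-153 + F))
g = 81049/3 (g = -(-86321 - 659*(-8))/3 = -(-86321 - 1*(-5272))/3 = -(-86321 + 5272)/3 = -1/3*(-81049) = 81049/3 ≈ 27016.)
sqrt(g + y(-294, (8 + 10)**2)) = sqrt(81049/3 + 6*(153 + (8 + 10)**2 - 1*(-294))/(-153 - 294)) = sqrt(81049/3 + 6*(153 + 18**2 + 294)/(-447)) = sqrt(81049/3 + 6*(-1/447)*(153 + 324 + 294)) = sqrt(81049/3 + 6*(-1/447)*771) = sqrt(81049/3 - 1542/149) = sqrt(12071675/447) = 5*sqrt(215841549)/447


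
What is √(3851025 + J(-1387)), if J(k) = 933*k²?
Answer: 13*√10643358 ≈ 42411.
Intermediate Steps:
√(3851025 + J(-1387)) = √(3851025 + 933*(-1387)²) = √(3851025 + 933*1923769) = √(3851025 + 1794876477) = √1798727502 = 13*√10643358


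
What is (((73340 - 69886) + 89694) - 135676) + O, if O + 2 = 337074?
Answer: 294544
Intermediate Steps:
O = 337072 (O = -2 + 337074 = 337072)
(((73340 - 69886) + 89694) - 135676) + O = (((73340 - 69886) + 89694) - 135676) + 337072 = ((3454 + 89694) - 135676) + 337072 = (93148 - 135676) + 337072 = -42528 + 337072 = 294544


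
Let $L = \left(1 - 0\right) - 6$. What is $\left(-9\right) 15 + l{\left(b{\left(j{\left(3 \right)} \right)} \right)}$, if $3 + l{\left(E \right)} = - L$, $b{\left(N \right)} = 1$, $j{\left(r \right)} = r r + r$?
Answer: $-133$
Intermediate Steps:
$j{\left(r \right)} = r + r^{2}$ ($j{\left(r \right)} = r^{2} + r = r + r^{2}$)
$L = -5$ ($L = \left(1 + 0\right) - 6 = 1 - 6 = -5$)
$l{\left(E \right)} = 2$ ($l{\left(E \right)} = -3 - -5 = -3 + 5 = 2$)
$\left(-9\right) 15 + l{\left(b{\left(j{\left(3 \right)} \right)} \right)} = \left(-9\right) 15 + 2 = -135 + 2 = -133$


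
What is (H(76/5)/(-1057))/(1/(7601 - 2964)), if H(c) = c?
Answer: -352412/5285 ≈ -66.682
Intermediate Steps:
(H(76/5)/(-1057))/(1/(7601 - 2964)) = ((76/5)/(-1057))/(1/(7601 - 2964)) = ((76*(1/5))*(-1/1057))/(1/4637) = ((76/5)*(-1/1057))/(1/4637) = -76/5285*4637 = -352412/5285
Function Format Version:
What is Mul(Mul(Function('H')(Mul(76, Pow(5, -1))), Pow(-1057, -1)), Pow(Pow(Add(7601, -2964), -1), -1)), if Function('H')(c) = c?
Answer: Rational(-352412, 5285) ≈ -66.682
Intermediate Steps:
Mul(Mul(Function('H')(Mul(76, Pow(5, -1))), Pow(-1057, -1)), Pow(Pow(Add(7601, -2964), -1), -1)) = Mul(Mul(Mul(76, Pow(5, -1)), Pow(-1057, -1)), Pow(Pow(Add(7601, -2964), -1), -1)) = Mul(Mul(Mul(76, Rational(1, 5)), Rational(-1, 1057)), Pow(Pow(4637, -1), -1)) = Mul(Mul(Rational(76, 5), Rational(-1, 1057)), Pow(Rational(1, 4637), -1)) = Mul(Rational(-76, 5285), 4637) = Rational(-352412, 5285)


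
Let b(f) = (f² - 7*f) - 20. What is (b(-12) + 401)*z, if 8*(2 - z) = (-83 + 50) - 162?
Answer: 128499/8 ≈ 16062.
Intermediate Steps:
z = 211/8 (z = 2 - ((-83 + 50) - 162)/8 = 2 - (-33 - 162)/8 = 2 - ⅛*(-195) = 2 + 195/8 = 211/8 ≈ 26.375)
b(f) = -20 + f² - 7*f
(b(-12) + 401)*z = ((-20 + (-12)² - 7*(-12)) + 401)*(211/8) = ((-20 + 144 + 84) + 401)*(211/8) = (208 + 401)*(211/8) = 609*(211/8) = 128499/8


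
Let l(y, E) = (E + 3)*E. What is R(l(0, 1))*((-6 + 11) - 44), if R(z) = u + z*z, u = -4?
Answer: -468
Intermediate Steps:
l(y, E) = E*(3 + E) (l(y, E) = (3 + E)*E = E*(3 + E))
R(z) = -4 + z² (R(z) = -4 + z*z = -4 + z²)
R(l(0, 1))*((-6 + 11) - 44) = (-4 + (1*(3 + 1))²)*((-6 + 11) - 44) = (-4 + (1*4)²)*(5 - 44) = (-4 + 4²)*(-39) = (-4 + 16)*(-39) = 12*(-39) = -468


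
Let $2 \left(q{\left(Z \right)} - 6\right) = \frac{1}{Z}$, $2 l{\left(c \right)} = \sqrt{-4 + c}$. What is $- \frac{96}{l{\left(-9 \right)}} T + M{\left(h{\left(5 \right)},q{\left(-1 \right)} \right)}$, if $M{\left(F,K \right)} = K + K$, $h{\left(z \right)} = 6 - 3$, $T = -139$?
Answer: $11 - \frac{26688 i \sqrt{13}}{13} \approx 11.0 - 7401.9 i$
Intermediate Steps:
$l{\left(c \right)} = \frac{\sqrt{-4 + c}}{2}$
$h{\left(z \right)} = 3$
$q{\left(Z \right)} = 6 + \frac{1}{2 Z}$
$M{\left(F,K \right)} = 2 K$
$- \frac{96}{l{\left(-9 \right)}} T + M{\left(h{\left(5 \right)},q{\left(-1 \right)} \right)} = - \frac{96}{\frac{1}{2} \sqrt{-4 - 9}} \left(-139\right) + 2 \left(6 + \frac{1}{2 \left(-1\right)}\right) = - \frac{96}{\frac{1}{2} \sqrt{-13}} \left(-139\right) + 2 \left(6 + \frac{1}{2} \left(-1\right)\right) = - \frac{96}{\frac{1}{2} i \sqrt{13}} \left(-139\right) + 2 \left(6 - \frac{1}{2}\right) = - \frac{96}{\frac{1}{2} i \sqrt{13}} \left(-139\right) + 2 \cdot \frac{11}{2} = - 96 \left(- \frac{2 i \sqrt{13}}{13}\right) \left(-139\right) + 11 = \frac{192 i \sqrt{13}}{13} \left(-139\right) + 11 = - \frac{26688 i \sqrt{13}}{13} + 11 = 11 - \frac{26688 i \sqrt{13}}{13}$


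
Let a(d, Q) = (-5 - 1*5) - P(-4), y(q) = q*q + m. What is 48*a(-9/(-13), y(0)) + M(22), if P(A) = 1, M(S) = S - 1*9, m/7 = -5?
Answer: -515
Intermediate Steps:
m = -35 (m = 7*(-5) = -35)
M(S) = -9 + S (M(S) = S - 9 = -9 + S)
y(q) = -35 + q² (y(q) = q*q - 35 = q² - 35 = -35 + q²)
a(d, Q) = -11 (a(d, Q) = (-5 - 1*5) - 1*1 = (-5 - 5) - 1 = -10 - 1 = -11)
48*a(-9/(-13), y(0)) + M(22) = 48*(-11) + (-9 + 22) = -528 + 13 = -515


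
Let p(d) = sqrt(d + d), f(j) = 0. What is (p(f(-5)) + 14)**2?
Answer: 196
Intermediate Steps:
p(d) = sqrt(2)*sqrt(d) (p(d) = sqrt(2*d) = sqrt(2)*sqrt(d))
(p(f(-5)) + 14)**2 = (sqrt(2)*sqrt(0) + 14)**2 = (sqrt(2)*0 + 14)**2 = (0 + 14)**2 = 14**2 = 196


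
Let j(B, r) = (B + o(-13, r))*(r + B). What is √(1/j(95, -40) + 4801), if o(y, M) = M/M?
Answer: √8365262730/1320 ≈ 69.289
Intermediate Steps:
o(y, M) = 1
j(B, r) = (1 + B)*(B + r) (j(B, r) = (B + 1)*(r + B) = (1 + B)*(B + r))
√(1/j(95, -40) + 4801) = √(1/(95 - 40 + 95² + 95*(-40)) + 4801) = √(1/(95 - 40 + 9025 - 3800) + 4801) = √(1/5280 + 4801) = √(25349281/5280) = √8365262730/1320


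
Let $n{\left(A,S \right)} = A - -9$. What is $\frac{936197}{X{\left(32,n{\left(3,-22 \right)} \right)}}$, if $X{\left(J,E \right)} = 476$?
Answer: $\frac{936197}{476} \approx 1966.8$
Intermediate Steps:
$n{\left(A,S \right)} = 9 + A$ ($n{\left(A,S \right)} = A + 9 = 9 + A$)
$\frac{936197}{X{\left(32,n{\left(3,-22 \right)} \right)}} = \frac{936197}{476}$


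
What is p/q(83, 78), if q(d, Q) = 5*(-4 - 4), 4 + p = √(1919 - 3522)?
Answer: ⅒ - I*√1603/40 ≈ 0.1 - 1.0009*I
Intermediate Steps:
p = -4 + I*√1603 (p = -4 + √(1919 - 3522) = -4 + √(-1603) = -4 + I*√1603 ≈ -4.0 + 40.037*I)
q(d, Q) = -40 (q(d, Q) = 5*(-8) = -40)
p/q(83, 78) = (-4 + I*√1603)/(-40) = (-4 + I*√1603)*(-1/40) = ⅒ - I*√1603/40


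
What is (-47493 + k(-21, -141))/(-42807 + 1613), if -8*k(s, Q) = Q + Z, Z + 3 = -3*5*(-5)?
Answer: 379875/329552 ≈ 1.1527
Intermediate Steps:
Z = 72 (Z = -3 - 3*5*(-5) = -3 - 15*(-5) = -3 + 75 = 72)
k(s, Q) = -9 - Q/8 (k(s, Q) = -(Q + 72)/8 = -(72 + Q)/8 = -9 - Q/8)
(-47493 + k(-21, -141))/(-42807 + 1613) = (-47493 + (-9 - 1/8*(-141)))/(-42807 + 1613) = (-47493 + (-9 + 141/8))/(-41194) = (-47493 + 69/8)*(-1/41194) = -379875/8*(-1/41194) = 379875/329552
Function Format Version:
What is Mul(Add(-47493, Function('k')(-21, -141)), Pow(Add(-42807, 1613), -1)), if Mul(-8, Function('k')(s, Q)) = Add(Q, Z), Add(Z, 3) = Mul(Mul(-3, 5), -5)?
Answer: Rational(379875, 329552) ≈ 1.1527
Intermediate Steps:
Z = 72 (Z = Add(-3, Mul(Mul(-3, 5), -5)) = Add(-3, Mul(-15, -5)) = Add(-3, 75) = 72)
Function('k')(s, Q) = Add(-9, Mul(Rational(-1, 8), Q)) (Function('k')(s, Q) = Mul(Rational(-1, 8), Add(Q, 72)) = Mul(Rational(-1, 8), Add(72, Q)) = Add(-9, Mul(Rational(-1, 8), Q)))
Mul(Add(-47493, Function('k')(-21, -141)), Pow(Add(-42807, 1613), -1)) = Mul(Add(-47493, Add(-9, Mul(Rational(-1, 8), -141))), Pow(Add(-42807, 1613), -1)) = Mul(Add(-47493, Add(-9, Rational(141, 8))), Pow(-41194, -1)) = Mul(Add(-47493, Rational(69, 8)), Rational(-1, 41194)) = Mul(Rational(-379875, 8), Rational(-1, 41194)) = Rational(379875, 329552)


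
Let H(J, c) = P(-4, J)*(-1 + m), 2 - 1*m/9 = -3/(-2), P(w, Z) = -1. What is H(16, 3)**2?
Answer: 49/4 ≈ 12.250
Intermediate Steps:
m = 9/2 (m = 18 - (-27)/(-2) = 18 - (-27)*(-1)/2 = 18 - 9*3/2 = 18 - 27/2 = 9/2 ≈ 4.5000)
H(J, c) = -7/2 (H(J, c) = -(-1 + 9/2) = -1*7/2 = -7/2)
H(16, 3)**2 = (-7/2)**2 = 49/4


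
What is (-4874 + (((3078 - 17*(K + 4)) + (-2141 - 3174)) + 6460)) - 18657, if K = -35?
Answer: -18781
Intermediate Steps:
(-4874 + (((3078 - 17*(K + 4)) + (-2141 - 3174)) + 6460)) - 18657 = (-4874 + (((3078 - 17*(-35 + 4)) + (-2141 - 3174)) + 6460)) - 18657 = (-4874 + (((3078 - 17*(-31)) - 5315) + 6460)) - 18657 = (-4874 + (((3078 - 1*(-527)) - 5315) + 6460)) - 18657 = (-4874 + (((3078 + 527) - 5315) + 6460)) - 18657 = (-4874 + ((3605 - 5315) + 6460)) - 18657 = (-4874 + (-1710 + 6460)) - 18657 = (-4874 + 4750) - 18657 = -124 - 18657 = -18781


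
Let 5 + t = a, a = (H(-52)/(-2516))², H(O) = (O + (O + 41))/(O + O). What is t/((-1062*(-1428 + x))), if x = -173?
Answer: -342340240511/116413621752010752 ≈ -2.9407e-6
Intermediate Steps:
H(O) = (41 + 2*O)/(2*O) (H(O) = (O + (41 + O))/((2*O)) = (41 + 2*O)*(1/(2*O)) = (41 + 2*O)/(2*O))
a = 3969/68468048896 (a = (((41/2 - 52)/(-52))/(-2516))² = (-1/52*(-63/2)*(-1/2516))² = ((63/104)*(-1/2516))² = (-63/261664)² = 3969/68468048896 ≈ 5.7969e-8)
t = -342340240511/68468048896 (t = -5 + 3969/68468048896 = -342340240511/68468048896 ≈ -5.0000)
t/((-1062*(-1428 + x))) = -342340240511*(-1/(1062*(-1428 - 173)))/68468048896 = -342340240511/(68468048896*((-1062*(-1601)))) = -342340240511/68468048896/1700262 = -342340240511/68468048896*1/1700262 = -342340240511/116413621752010752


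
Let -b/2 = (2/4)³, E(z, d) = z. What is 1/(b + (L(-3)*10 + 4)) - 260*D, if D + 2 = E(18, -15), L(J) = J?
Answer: -436804/105 ≈ -4160.0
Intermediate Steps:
b = -¼ (b = -2*(2/4)³ = -2*(2*(¼))³ = -2*(½)³ = -2*⅛ = -¼ ≈ -0.25000)
D = 16 (D = -2 + 18 = 16)
1/(b + (L(-3)*10 + 4)) - 260*D = 1/(-¼ + (-3*10 + 4)) - 260*16 = 1/(-¼ + (-30 + 4)) - 4160 = 1/(-¼ - 26) - 4160 = 1/(-105/4) - 4160 = -4/105 - 4160 = -436804/105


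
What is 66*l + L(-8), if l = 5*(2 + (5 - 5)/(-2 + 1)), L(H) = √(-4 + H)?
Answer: 660 + 2*I*√3 ≈ 660.0 + 3.4641*I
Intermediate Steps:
l = 10 (l = 5*(2 + 0/(-1)) = 5*(2 + 0*(-1)) = 5*(2 + 0) = 5*2 = 10)
66*l + L(-8) = 66*10 + √(-4 - 8) = 660 + √(-12) = 660 + 2*I*√3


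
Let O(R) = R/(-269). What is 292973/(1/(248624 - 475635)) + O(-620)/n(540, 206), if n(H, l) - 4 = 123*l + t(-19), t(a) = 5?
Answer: -453474995143193509/6818343 ≈ -6.6508e+10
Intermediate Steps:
O(R) = -R/269 (O(R) = R*(-1/269) = -R/269)
n(H, l) = 9 + 123*l (n(H, l) = 4 + (123*l + 5) = 4 + (5 + 123*l) = 9 + 123*l)
292973/(1/(248624 - 475635)) + O(-620)/n(540, 206) = 292973/(1/(248624 - 475635)) + (-1/269*(-620))/(9 + 123*206) = 292973/(1/(-227011)) + 620/(269*(9 + 25338)) = 292973/(-1/227011) + (620/269)/25347 = 292973*(-227011) + (620/269)*(1/25347) = -66508093703 + 620/6818343 = -453474995143193509/6818343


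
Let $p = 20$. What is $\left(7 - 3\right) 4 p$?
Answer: $320$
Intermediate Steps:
$\left(7 - 3\right) 4 p = \left(7 - 3\right) 4 \cdot 20 = 4 \cdot 4 \cdot 20 = 16 \cdot 20 = 320$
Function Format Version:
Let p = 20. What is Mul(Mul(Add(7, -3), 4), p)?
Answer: 320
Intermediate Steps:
Mul(Mul(Add(7, -3), 4), p) = Mul(Mul(Add(7, -3), 4), 20) = Mul(Mul(4, 4), 20) = Mul(16, 20) = 320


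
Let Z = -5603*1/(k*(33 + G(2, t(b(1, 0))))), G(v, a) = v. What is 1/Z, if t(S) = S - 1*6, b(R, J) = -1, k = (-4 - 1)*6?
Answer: 1050/5603 ≈ 0.18740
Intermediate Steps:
k = -30 (k = -5*6 = -30)
t(S) = -6 + S (t(S) = S - 6 = -6 + S)
Z = 5603/1050 (Z = -5603*(-1/(30*(33 + 2))) = -5603/(35*(-30)) = -5603/(-1050) = -5603*(-1/1050) = 5603/1050 ≈ 5.3362)
1/Z = 1/(5603/1050) = 1050/5603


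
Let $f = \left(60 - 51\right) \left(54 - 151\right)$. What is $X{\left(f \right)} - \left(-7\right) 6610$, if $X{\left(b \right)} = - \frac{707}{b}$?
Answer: $\frac{40394417}{873} \approx 46271.0$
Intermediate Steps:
$f = -873$ ($f = 9 \left(-97\right) = -873$)
$X{\left(f \right)} - \left(-7\right) 6610 = - \frac{707}{-873} - \left(-7\right) 6610 = \left(-707\right) \left(- \frac{1}{873}\right) - -46270 = \frac{707}{873} + 46270 = \frac{40394417}{873}$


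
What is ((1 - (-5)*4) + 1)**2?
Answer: 484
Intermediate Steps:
((1 - (-5)*4) + 1)**2 = ((1 - 1*(-20)) + 1)**2 = ((1 + 20) + 1)**2 = (21 + 1)**2 = 22**2 = 484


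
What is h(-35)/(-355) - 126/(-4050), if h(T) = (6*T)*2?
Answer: 19397/15975 ≈ 1.2142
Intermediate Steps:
h(T) = 12*T
h(-35)/(-355) - 126/(-4050) = (12*(-35))/(-355) - 126/(-4050) = -420*(-1/355) - 126*(-1/4050) = 84/71 + 7/225 = 19397/15975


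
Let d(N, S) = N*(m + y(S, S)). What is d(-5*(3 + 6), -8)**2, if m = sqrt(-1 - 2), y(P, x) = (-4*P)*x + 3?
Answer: 129612150 - 1024650*I*sqrt(3) ≈ 1.2961e+8 - 1.7747e+6*I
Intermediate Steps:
y(P, x) = 3 - 4*P*x (y(P, x) = -4*P*x + 3 = 3 - 4*P*x)
m = I*sqrt(3) (m = sqrt(-3) = I*sqrt(3) ≈ 1.732*I)
d(N, S) = N*(3 - 4*S**2 + I*sqrt(3)) (d(N, S) = N*(I*sqrt(3) + (3 - 4*S*S)) = N*(I*sqrt(3) + (3 - 4*S**2)) = N*(3 - 4*S**2 + I*sqrt(3)))
d(-5*(3 + 6), -8)**2 = ((-5*(3 + 6))*(3 - 4*(-8)**2 + I*sqrt(3)))**2 = ((-5*9)*(3 - 4*64 + I*sqrt(3)))**2 = (-45*(3 - 256 + I*sqrt(3)))**2 = (-45*(-253 + I*sqrt(3)))**2 = (11385 - 45*I*sqrt(3))**2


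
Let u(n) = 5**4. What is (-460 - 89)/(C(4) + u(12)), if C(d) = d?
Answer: -549/629 ≈ -0.87281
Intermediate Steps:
u(n) = 625
(-460 - 89)/(C(4) + u(12)) = (-460 - 89)/(4 + 625) = -549/629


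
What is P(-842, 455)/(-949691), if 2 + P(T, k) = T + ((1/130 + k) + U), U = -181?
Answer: 74099/123459830 ≈ 0.00060019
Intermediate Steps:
P(T, k) = -23789/130 + T + k (P(T, k) = -2 + (T + ((1/130 + k) - 181)) = -2 + (T + (-23529/130 + k)) = -2 + (-23529/130 + T + k) = -23789/130 + T + k)
P(-842, 455)/(-949691) = (-23789/130 - 842 + 455)/(-949691) = -74099/130*(-1/949691) = 74099/123459830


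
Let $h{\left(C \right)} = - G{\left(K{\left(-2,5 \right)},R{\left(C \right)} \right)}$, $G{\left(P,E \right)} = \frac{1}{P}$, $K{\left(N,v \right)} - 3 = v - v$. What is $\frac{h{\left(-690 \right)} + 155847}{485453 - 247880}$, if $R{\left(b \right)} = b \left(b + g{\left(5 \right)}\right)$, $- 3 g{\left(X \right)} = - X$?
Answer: $\frac{467540}{712719} \approx 0.65599$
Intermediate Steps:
$g{\left(X \right)} = \frac{X}{3}$ ($g{\left(X \right)} = - \frac{\left(-1\right) X}{3} = \frac{X}{3}$)
$K{\left(N,v \right)} = 3$ ($K{\left(N,v \right)} = 3 + \left(v - v\right) = 3 + 0 = 3$)
$R{\left(b \right)} = b \left(\frac{5}{3} + b\right)$ ($R{\left(b \right)} = b \left(b + \frac{1}{3} \cdot 5\right) = b \left(b + \frac{5}{3}\right) = b \left(\frac{5}{3} + b\right)$)
$h{\left(C \right)} = - \frac{1}{3}$
$\frac{h{\left(-690 \right)} + 155847}{485453 - 247880} = \frac{- \frac{1}{3} + 155847}{485453 - 247880} = \frac{467540}{3 \cdot 237573} = \frac{467540}{3} \cdot \frac{1}{237573} = \frac{467540}{712719}$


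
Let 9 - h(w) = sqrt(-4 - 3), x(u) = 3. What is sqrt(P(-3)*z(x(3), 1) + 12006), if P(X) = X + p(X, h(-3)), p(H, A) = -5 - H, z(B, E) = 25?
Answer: 109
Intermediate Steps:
h(w) = 9 - I*sqrt(7) (h(w) = 9 - sqrt(-4 - 3) = 9 - sqrt(-7) = 9 - I*sqrt(7))
P(X) = -5 (P(X) = X + (-5 - X) = -5)
sqrt(P(-3)*z(x(3), 1) + 12006) = sqrt(-5*25 + 12006) = sqrt(-125 + 12006) = sqrt(11881) = 109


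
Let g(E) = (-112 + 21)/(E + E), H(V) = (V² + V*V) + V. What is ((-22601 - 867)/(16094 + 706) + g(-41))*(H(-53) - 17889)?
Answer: 50782069/14350 ≈ 3538.8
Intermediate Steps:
H(V) = V + 2*V² (H(V) = (V² + V²) + V = 2*V² + V = V + 2*V²)
g(E) = -91/(2*E) (g(E) = -91*1/(2*E) = -91/(2*E))
((-22601 - 867)/(16094 + 706) + g(-41))*(H(-53) - 17889) = ((-22601 - 867)/(16094 + 706) - 91/2/(-41))*(-53*(1 + 2*(-53)) - 17889) = (-23468/16800 - 91/2*(-1/41))*(-53*(1 - 106) - 17889) = (-23468*1/16800 + 91/82)*(-53*(-105) - 17889) = (-5867/4200 + 91/82)*(5565 - 17889) = -49447/172200*(-12324) = 50782069/14350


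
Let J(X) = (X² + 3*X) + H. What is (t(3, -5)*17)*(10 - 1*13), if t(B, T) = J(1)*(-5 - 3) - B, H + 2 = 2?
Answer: 1785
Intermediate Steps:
H = 0 (H = -2 + 2 = 0)
J(X) = X² + 3*X (J(X) = (X² + 3*X) + 0 = X² + 3*X)
t(B, T) = -32 - B (t(B, T) = (1*(3 + 1))*(-5 - 3) - B = (1*4)*(-8) - B = 4*(-8) - B = -32 - B)
(t(3, -5)*17)*(10 - 1*13) = ((-32 - 1*3)*17)*(10 - 1*13) = ((-32 - 3)*17)*(10 - 13) = -35*17*(-3) = -595*(-3) = 1785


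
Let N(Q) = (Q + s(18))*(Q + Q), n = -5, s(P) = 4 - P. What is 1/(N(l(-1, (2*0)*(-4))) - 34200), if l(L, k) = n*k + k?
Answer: -1/34200 ≈ -2.9240e-5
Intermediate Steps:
l(L, k) = -4*k (l(L, k) = -5*k + k = -4*k)
N(Q) = 2*Q*(-14 + Q) (N(Q) = (Q + (4 - 1*18))*(Q + Q) = (Q + (4 - 18))*(2*Q) = (Q - 14)*(2*Q) = (-14 + Q)*(2*Q) = 2*Q*(-14 + Q))
1/(N(l(-1, (2*0)*(-4))) - 34200) = 1/(2*(-4*2*0*(-4))*(-14 - 4*2*0*(-4)) - 34200) = 1/(2*(-0*(-4))*(-14 - 0*(-4)) - 34200) = 1/(2*(-4*0)*(-14 - 4*0) - 34200) = 1/(2*0*(-14 + 0) - 34200) = 1/(2*0*(-14) - 34200) = 1/(0 - 34200) = 1/(-34200) = -1/34200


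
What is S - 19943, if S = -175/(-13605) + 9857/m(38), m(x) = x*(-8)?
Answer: -16523340769/827184 ≈ -19975.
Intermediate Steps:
m(x) = -8*x
S = -26810257/827184 (S = -175/(-13605) + 9857/((-8*38)) = -175*(-1/13605) + 9857/(-304) = 35/2721 + 9857*(-1/304) = 35/2721 - 9857/304 = -26810257/827184 ≈ -32.411)
S - 19943 = -26810257/827184 - 19943 = -16523340769/827184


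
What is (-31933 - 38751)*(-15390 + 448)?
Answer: 1056160328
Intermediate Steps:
(-31933 - 38751)*(-15390 + 448) = -70684*(-14942) = 1056160328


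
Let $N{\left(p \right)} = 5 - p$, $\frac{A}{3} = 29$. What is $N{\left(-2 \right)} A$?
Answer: $609$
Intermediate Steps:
$A = 87$ ($A = 3 \cdot 29 = 87$)
$N{\left(-2 \right)} A = \left(5 - -2\right) 87 = \left(5 + 2\right) 87 = 7 \cdot 87 = 609$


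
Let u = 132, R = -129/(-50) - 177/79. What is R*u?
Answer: 88506/1975 ≈ 44.813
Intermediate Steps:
R = 1341/3950 (R = -129*(-1/50) - 177*1/79 = 129/50 - 177/79 = 1341/3950 ≈ 0.33949)
R*u = (1341/3950)*132 = 88506/1975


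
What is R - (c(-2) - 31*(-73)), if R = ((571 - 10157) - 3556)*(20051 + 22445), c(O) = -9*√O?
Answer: -558484695 + 9*I*√2 ≈ -5.5848e+8 + 12.728*I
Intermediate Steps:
R = -558482432 (R = (-9586 - 3556)*42496 = -13142*42496 = -558482432)
R - (c(-2) - 31*(-73)) = -558482432 - (-9*I*√2 - 31*(-73)) = -558482432 - (-9*I*√2 + 2263) = -558482432 - (2263 - 9*I*√2) = -558482432 + (-2263 + 9*I*√2) = -558484695 + 9*I*√2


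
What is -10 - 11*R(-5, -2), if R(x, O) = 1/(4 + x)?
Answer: 1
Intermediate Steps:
-10 - 11*R(-5, -2) = -10 - 11/(4 - 5) = -10 - 11/(-1) = -10 - 11*(-1) = -10 + 11 = 1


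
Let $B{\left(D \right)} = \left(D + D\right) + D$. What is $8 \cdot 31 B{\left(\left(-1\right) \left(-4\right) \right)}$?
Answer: $2976$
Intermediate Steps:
$B{\left(D \right)} = 3 D$ ($B{\left(D \right)} = 2 D + D = 3 D$)
$8 \cdot 31 B{\left(\left(-1\right) \left(-4\right) \right)} = 8 \cdot 31 \cdot 3 \left(\left(-1\right) \left(-4\right)\right) = 248 \cdot 3 \cdot 4 = 248 \cdot 12 = 2976$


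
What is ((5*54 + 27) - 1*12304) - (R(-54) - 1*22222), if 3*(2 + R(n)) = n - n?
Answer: 10217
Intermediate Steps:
R(n) = -2 (R(n) = -2 + (n - n)/3 = -2 + (⅓)*0 = -2 + 0 = -2)
((5*54 + 27) - 1*12304) - (R(-54) - 1*22222) = ((5*54 + 27) - 1*12304) - (-2 - 1*22222) = ((270 + 27) - 12304) - (-2 - 22222) = (297 - 12304) - 1*(-22224) = -12007 + 22224 = 10217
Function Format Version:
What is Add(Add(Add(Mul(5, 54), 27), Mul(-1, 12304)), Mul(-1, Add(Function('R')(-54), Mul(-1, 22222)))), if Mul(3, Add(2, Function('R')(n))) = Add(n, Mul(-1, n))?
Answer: 10217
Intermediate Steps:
Function('R')(n) = -2 (Function('R')(n) = Add(-2, Mul(Rational(1, 3), Add(n, Mul(-1, n)))) = Add(-2, Mul(Rational(1, 3), 0)) = Add(-2, 0) = -2)
Add(Add(Add(Mul(5, 54), 27), Mul(-1, 12304)), Mul(-1, Add(Function('R')(-54), Mul(-1, 22222)))) = Add(Add(Add(Mul(5, 54), 27), Mul(-1, 12304)), Mul(-1, Add(-2, Mul(-1, 22222)))) = Add(Add(Add(270, 27), -12304), Mul(-1, Add(-2, -22222))) = Add(Add(297, -12304), Mul(-1, -22224)) = Add(-12007, 22224) = 10217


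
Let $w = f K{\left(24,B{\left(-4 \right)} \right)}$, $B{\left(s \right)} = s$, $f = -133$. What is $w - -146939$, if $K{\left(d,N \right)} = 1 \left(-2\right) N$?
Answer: $145875$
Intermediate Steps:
$K{\left(d,N \right)} = - 2 N$
$w = -1064$ ($w = - 133 \left(\left(-2\right) \left(-4\right)\right) = \left(-133\right) 8 = -1064$)
$w - -146939 = -1064 - -146939 = -1064 + 146939 = 145875$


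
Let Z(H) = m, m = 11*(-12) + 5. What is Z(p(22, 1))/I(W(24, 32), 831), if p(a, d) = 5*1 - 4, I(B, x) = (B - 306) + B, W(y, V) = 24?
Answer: 127/258 ≈ 0.49225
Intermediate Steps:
I(B, x) = -306 + 2*B (I(B, x) = (-306 + B) + B = -306 + 2*B)
p(a, d) = 1 (p(a, d) = 5 - 4 = 1)
m = -127 (m = -132 + 5 = -127)
Z(H) = -127
Z(p(22, 1))/I(W(24, 32), 831) = -127/(-306 + 2*24) = -127/(-306 + 48) = -127/(-258) = -127*(-1/258) = 127/258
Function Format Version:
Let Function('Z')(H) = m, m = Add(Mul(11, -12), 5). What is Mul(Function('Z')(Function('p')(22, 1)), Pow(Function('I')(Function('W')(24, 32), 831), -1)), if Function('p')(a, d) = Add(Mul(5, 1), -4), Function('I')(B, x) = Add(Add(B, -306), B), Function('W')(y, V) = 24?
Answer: Rational(127, 258) ≈ 0.49225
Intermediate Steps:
Function('I')(B, x) = Add(-306, Mul(2, B)) (Function('I')(B, x) = Add(Add(-306, B), B) = Add(-306, Mul(2, B)))
Function('p')(a, d) = 1 (Function('p')(a, d) = Add(5, -4) = 1)
m = -127 (m = Add(-132, 5) = -127)
Function('Z')(H) = -127
Mul(Function('Z')(Function('p')(22, 1)), Pow(Function('I')(Function('W')(24, 32), 831), -1)) = Mul(-127, Pow(Add(-306, Mul(2, 24)), -1)) = Mul(-127, Pow(Add(-306, 48), -1)) = Mul(-127, Pow(-258, -1)) = Mul(-127, Rational(-1, 258)) = Rational(127, 258)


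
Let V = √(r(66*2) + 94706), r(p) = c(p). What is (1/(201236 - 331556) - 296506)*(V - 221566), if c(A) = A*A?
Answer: 4280728449594143/65160 - 38640661921*√112130/130320 ≈ 6.5596e+10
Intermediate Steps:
c(A) = A²
r(p) = p²
V = √112130 (V = √((66*2)² + 94706) = √(132² + 94706) = √(17424 + 94706) = √112130 ≈ 334.86)
(1/(201236 - 331556) - 296506)*(V - 221566) = (1/(201236 - 331556) - 296506)*(√112130 - 221566) = (1/(-130320) - 296506)*(-221566 + √112130) = (-1/130320 - 296506)*(-221566 + √112130) = -38640661921*(-221566 + √112130)/130320 = 4280728449594143/65160 - 38640661921*√112130/130320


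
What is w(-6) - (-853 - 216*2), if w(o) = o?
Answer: 1279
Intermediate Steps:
w(-6) - (-853 - 216*2) = -6 - (-853 - 216*2) = -6 - (-853 - 432) = -6 - 1*(-1285) = -6 + 1285 = 1279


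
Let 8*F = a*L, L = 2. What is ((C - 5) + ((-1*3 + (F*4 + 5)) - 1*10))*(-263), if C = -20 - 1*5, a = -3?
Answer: 10783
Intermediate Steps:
F = -3/4 (F = (-3*2)/8 = (1/8)*(-6) = -3/4 ≈ -0.75000)
C = -25 (C = -20 - 5 = -25)
((C - 5) + ((-1*3 + (F*4 + 5)) - 1*10))*(-263) = ((-25 - 5) + ((-1*3 + (-3/4*4 + 5)) - 1*10))*(-263) = (-30 + ((-3 + (-3 + 5)) - 10))*(-263) = (-30 + ((-3 + 2) - 10))*(-263) = (-30 + (-1 - 10))*(-263) = (-30 - 11)*(-263) = -41*(-263) = 10783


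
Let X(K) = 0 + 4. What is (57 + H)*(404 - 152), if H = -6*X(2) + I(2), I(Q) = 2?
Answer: 8820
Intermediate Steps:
X(K) = 4
H = -22 (H = -6*4 + 2 = -24 + 2 = -22)
(57 + H)*(404 - 152) = (57 - 22)*(404 - 152) = 35*252 = 8820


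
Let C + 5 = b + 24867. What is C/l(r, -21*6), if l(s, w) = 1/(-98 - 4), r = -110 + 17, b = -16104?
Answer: -893316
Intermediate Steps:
r = -93
l(s, w) = -1/102 (l(s, w) = 1/(-102) = -1/102)
C = 8758 (C = -5 + (-16104 + 24867) = -5 + 8763 = 8758)
C/l(r, -21*6) = 8758/(-1/102) = 8758*(-102) = -893316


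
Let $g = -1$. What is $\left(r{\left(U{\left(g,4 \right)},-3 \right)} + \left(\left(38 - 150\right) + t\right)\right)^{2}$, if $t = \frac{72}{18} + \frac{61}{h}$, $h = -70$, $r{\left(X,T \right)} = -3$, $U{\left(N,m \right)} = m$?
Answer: $\frac{61324561}{4900} \approx 12515.0$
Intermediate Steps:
$t = \frac{219}{70}$ ($t = \frac{72}{18} + \frac{61}{-70} = 72 \cdot \frac{1}{18} + 61 \left(- \frac{1}{70}\right) = 4 - \frac{61}{70} = \frac{219}{70} \approx 3.1286$)
$\left(r{\left(U{\left(g,4 \right)},-3 \right)} + \left(\left(38 - 150\right) + t\right)\right)^{2} = \left(-3 + \left(\left(38 - 150\right) + \frac{219}{70}\right)\right)^{2} = \left(-3 + \left(-112 + \frac{219}{70}\right)\right)^{2} = \left(-3 - \frac{7621}{70}\right)^{2} = \left(- \frac{7831}{70}\right)^{2} = \frac{61324561}{4900}$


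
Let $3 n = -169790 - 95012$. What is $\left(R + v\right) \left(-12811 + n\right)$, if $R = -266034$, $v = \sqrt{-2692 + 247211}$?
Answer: $26890273330 - \frac{303235 \sqrt{244519}}{3} \approx 2.684 \cdot 10^{10}$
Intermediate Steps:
$n = - \frac{264802}{3}$ ($n = \frac{-169790 - 95012}{3} = \frac{1}{3} \left(-264802\right) = - \frac{264802}{3} \approx -88267.0$)
$v = \sqrt{244519} \approx 494.49$
$\left(R + v\right) \left(-12811 + n\right) = \left(-266034 + \sqrt{244519}\right) \left(-12811 - \frac{264802}{3}\right) = \left(-266034 + \sqrt{244519}\right) \left(- \frac{303235}{3}\right) = 26890273330 - \frac{303235 \sqrt{244519}}{3}$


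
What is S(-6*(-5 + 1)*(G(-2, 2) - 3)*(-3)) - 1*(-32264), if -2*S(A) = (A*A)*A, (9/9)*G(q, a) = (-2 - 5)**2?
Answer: 18165265928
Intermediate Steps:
G(q, a) = 49 (G(q, a) = (-2 - 5)**2 = (-7)**2 = 49)
S(A) = -A**3/2 (S(A) = -A*A*A/2 = -A**2*A/2 = -A**3/2)
S(-6*(-5 + 1)*(G(-2, 2) - 3)*(-3)) - 1*(-32264) = -5832*(-5 + 1)**3*(49 - 3)**3/2 - 1*(-32264) = -(-(-24)*46*(-3))**3/2 + 32264 = -(-6*(-184)*(-3))**3/2 + 32264 = -(1104*(-3))**3/2 + 32264 = -1/2*(-3312)**3 + 32264 = -1/2*(-36330467328) + 32264 = 18165233664 + 32264 = 18165265928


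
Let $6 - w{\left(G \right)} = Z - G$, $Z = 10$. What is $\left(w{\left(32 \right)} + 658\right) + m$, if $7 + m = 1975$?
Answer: $2654$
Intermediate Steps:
$w{\left(G \right)} = -4 + G$ ($w{\left(G \right)} = 6 - \left(10 - G\right) = 6 + \left(-10 + G\right) = -4 + G$)
$m = 1968$ ($m = -7 + 1975 = 1968$)
$\left(w{\left(32 \right)} + 658\right) + m = \left(\left(-4 + 32\right) + 658\right) + 1968 = \left(28 + 658\right) + 1968 = 686 + 1968 = 2654$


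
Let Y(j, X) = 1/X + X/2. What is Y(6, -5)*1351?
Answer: -36477/10 ≈ -3647.7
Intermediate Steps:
Y(j, X) = 1/X + X/2 (Y(j, X) = 1/X + X*(½) = 1/X + X/2)
Y(6, -5)*1351 = (1/(-5) + (½)*(-5))*1351 = (-⅕ - 5/2)*1351 = -27/10*1351 = -36477/10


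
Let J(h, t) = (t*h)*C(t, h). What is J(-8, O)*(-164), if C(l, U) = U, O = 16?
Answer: -167936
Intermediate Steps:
J(h, t) = t*h² (J(h, t) = (t*h)*h = (h*t)*h = t*h²)
J(-8, O)*(-164) = (16*(-8)²)*(-164) = (16*64)*(-164) = 1024*(-164) = -167936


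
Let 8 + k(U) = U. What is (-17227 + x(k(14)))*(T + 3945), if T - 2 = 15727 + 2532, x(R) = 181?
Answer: -378523476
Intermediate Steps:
k(U) = -8 + U
T = 18261 (T = 2 + (15727 + 2532) = 2 + 18259 = 18261)
(-17227 + x(k(14)))*(T + 3945) = (-17227 + 181)*(18261 + 3945) = -17046*22206 = -378523476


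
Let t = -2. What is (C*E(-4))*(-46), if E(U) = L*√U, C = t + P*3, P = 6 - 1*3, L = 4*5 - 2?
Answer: -11592*I ≈ -11592.0*I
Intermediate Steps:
L = 18 (L = 20 - 2 = 18)
P = 3 (P = 6 - 3 = 3)
C = 7 (C = -2 + 3*3 = -2 + 9 = 7)
E(U) = 18*√U
(C*E(-4))*(-46) = (7*(18*√(-4)))*(-46) = (7*(18*(2*I)))*(-46) = (7*(36*I))*(-46) = (252*I)*(-46) = -11592*I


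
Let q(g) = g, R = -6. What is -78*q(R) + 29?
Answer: 497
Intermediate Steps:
-78*q(R) + 29 = -78*(-6) + 29 = 468 + 29 = 497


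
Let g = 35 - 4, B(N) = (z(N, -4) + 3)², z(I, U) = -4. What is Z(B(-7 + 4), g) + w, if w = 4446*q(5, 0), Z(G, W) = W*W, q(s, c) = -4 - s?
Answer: -39053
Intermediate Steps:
B(N) = 1 (B(N) = (-4 + 3)² = (-1)² = 1)
g = 31
Z(G, W) = W²
w = -40014 (w = 4446*(-4 - 1*5) = 4446*(-4 - 5) = 4446*(-9) = -40014)
Z(B(-7 + 4), g) + w = 31² - 40014 = 961 - 40014 = -39053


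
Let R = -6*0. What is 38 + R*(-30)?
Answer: 38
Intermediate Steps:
R = 0
38 + R*(-30) = 38 + 0*(-30) = 38 + 0 = 38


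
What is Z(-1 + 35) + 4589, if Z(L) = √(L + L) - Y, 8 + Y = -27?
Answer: 4624 + 2*√17 ≈ 4632.3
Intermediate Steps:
Y = -35 (Y = -8 - 27 = -35)
Z(L) = 35 + √2*√L (Z(L) = √(L + L) - 1*(-35) = √(2*L) + 35 = √2*√L + 35 = 35 + √2*√L)
Z(-1 + 35) + 4589 = (35 + √2*√(-1 + 35)) + 4589 = (35 + √2*√34) + 4589 = (35 + 2*√17) + 4589 = 4624 + 2*√17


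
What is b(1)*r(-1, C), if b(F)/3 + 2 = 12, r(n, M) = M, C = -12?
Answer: -360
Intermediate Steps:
b(F) = 30 (b(F) = -6 + 3*12 = -6 + 36 = 30)
b(1)*r(-1, C) = 30*(-12) = -360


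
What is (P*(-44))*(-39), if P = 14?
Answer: 24024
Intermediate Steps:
(P*(-44))*(-39) = (14*(-44))*(-39) = -616*(-39) = 24024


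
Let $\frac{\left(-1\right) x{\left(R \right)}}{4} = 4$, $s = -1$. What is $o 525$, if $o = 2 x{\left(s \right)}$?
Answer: $-16800$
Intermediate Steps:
$x{\left(R \right)} = -16$ ($x{\left(R \right)} = \left(-4\right) 4 = -16$)
$o = -32$ ($o = 2 \left(-16\right) = -32$)
$o 525 = \left(-32\right) 525 = -16800$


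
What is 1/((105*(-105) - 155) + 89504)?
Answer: 1/78324 ≈ 1.2767e-5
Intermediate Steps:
1/((105*(-105) - 155) + 89504) = 1/((-11025 - 155) + 89504) = 1/(-11180 + 89504) = 1/78324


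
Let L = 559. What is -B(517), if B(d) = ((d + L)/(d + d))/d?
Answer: -538/267289 ≈ -0.0020128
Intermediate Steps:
B(d) = (559 + d)/(2*d²) (B(d) = ((d + 559)/(d + d))/d = ((559 + d)/((2*d)))/d = ((559 + d)*(1/(2*d)))/d = ((559 + d)/(2*d))/d = (559 + d)/(2*d²))
-B(517) = -(559 + 517)/(2*517²) = -1076/(2*267289) = -1*538/267289 = -538/267289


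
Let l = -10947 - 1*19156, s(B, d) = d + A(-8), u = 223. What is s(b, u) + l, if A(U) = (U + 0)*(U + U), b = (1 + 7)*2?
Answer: -29752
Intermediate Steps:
b = 16 (b = 8*2 = 16)
A(U) = 2*U**2 (A(U) = U*(2*U) = 2*U**2)
s(B, d) = 128 + d (s(B, d) = d + 2*(-8)**2 = d + 2*64 = d + 128 = 128 + d)
l = -30103 (l = -10947 - 19156 = -30103)
s(b, u) + l = (128 + 223) - 30103 = 351 - 30103 = -29752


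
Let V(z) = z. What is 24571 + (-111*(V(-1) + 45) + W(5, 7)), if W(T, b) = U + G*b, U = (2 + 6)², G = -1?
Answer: 19744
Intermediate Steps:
U = 64 (U = 8² = 64)
W(T, b) = 64 - b
24571 + (-111*(V(-1) + 45) + W(5, 7)) = 24571 + (-111*(-1 + 45) + (64 - 1*7)) = 24571 + (-111*44 + (64 - 7)) = 24571 + (-4884 + 57) = 24571 - 4827 = 19744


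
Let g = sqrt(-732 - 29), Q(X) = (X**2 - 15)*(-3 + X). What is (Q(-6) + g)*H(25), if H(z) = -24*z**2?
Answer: 2835000 - 15000*I*sqrt(761) ≈ 2.835e+6 - 4.1379e+5*I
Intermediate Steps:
Q(X) = (-15 + X**2)*(-3 + X)
g = I*sqrt(761) (g = sqrt(-761) = I*sqrt(761) ≈ 27.586*I)
(Q(-6) + g)*H(25) = ((45 + (-6)**3 - 15*(-6) - 3*(-6)**2) + I*sqrt(761))*(-24*25**2) = ((45 - 216 + 90 - 3*36) + I*sqrt(761))*(-24*625) = ((45 - 216 + 90 - 108) + I*sqrt(761))*(-15000) = (-189 + I*sqrt(761))*(-15000) = 2835000 - 15000*I*sqrt(761)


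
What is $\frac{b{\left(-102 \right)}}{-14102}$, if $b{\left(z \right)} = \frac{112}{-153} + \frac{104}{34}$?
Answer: $- \frac{178}{1078803} \approx -0.000165$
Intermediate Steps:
$b{\left(z \right)} = \frac{356}{153}$ ($b{\left(z \right)} = 112 \left(- \frac{1}{153}\right) + 104 \cdot \frac{1}{34} = - \frac{112}{153} + \frac{52}{17} = \frac{356}{153}$)
$\frac{b{\left(-102 \right)}}{-14102} = \frac{356}{153 \left(-14102\right)} = \frac{356}{153} \left(- \frac{1}{14102}\right) = - \frac{178}{1078803}$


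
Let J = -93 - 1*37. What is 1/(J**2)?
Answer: 1/16900 ≈ 5.9172e-5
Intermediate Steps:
J = -130 (J = -93 - 37 = -130)
1/(J**2) = 1/((-130)**2) = 1/16900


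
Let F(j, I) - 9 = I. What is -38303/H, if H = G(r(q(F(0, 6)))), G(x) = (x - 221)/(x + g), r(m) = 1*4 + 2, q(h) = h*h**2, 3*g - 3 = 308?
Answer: 12601687/645 ≈ 19538.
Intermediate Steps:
g = 311/3 (g = 1 + (1/3)*308 = 1 + 308/3 = 311/3 ≈ 103.67)
F(j, I) = 9 + I
q(h) = h**3
r(m) = 6 (r(m) = 4 + 2 = 6)
G(x) = (-221 + x)/(311/3 + x) (G(x) = (x - 221)/(x + 311/3) = (-221 + x)/(311/3 + x))
H = -645/329 (H = 3*(-221 + 6)/(311 + 3*6) = 3*(-215)/(311 + 18) = 3*(-215)/329 = 3*(1/329)*(-215) = -645/329 ≈ -1.9605)
-38303/H = -38303/(-645/329) = -38303*(-329/645) = 12601687/645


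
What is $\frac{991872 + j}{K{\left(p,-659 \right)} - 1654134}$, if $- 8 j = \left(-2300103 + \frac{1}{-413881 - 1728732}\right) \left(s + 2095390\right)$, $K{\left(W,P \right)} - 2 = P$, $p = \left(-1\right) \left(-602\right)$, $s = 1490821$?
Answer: $- \frac{4418422937723270207}{7091153417766} \approx -6.2309 \cdot 10^{5}$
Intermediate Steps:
$p = 602$
$K{\left(W,P \right)} = 2 + P$
$j = \frac{4418418687327587135}{4285226}$ ($j = - \frac{\left(-2300103 + \frac{1}{-413881 - 1728732}\right) \left(1490821 + 2095390\right)}{8} = - \frac{\left(-2300103 + \frac{1}{-2142613}\right) 3586211}{8} = - \frac{\left(-2300103 - \frac{1}{2142613}\right) 3586211}{8} = - \frac{\left(- \frac{4928230589140}{2142613}\right) 3586211}{8} = \left(- \frac{1}{8}\right) \left(- \frac{17673674749310348540}{2142613}\right) = \frac{4418418687327587135}{4285226} \approx 1.0311 \cdot 10^{12}$)
$\frac{991872 + j}{K{\left(p,-659 \right)} - 1654134} = \frac{991872 + \frac{4418418687327587135}{4285226}}{\left(2 - 659\right) - 1654134} = \frac{4418422937723270207}{4285226 \left(-657 - 1654134\right)} = \frac{4418422937723270207}{4285226 \left(-1654791\right)} = \frac{4418422937723270207}{4285226} \left(- \frac{1}{1654791}\right) = - \frac{4418422937723270207}{7091153417766}$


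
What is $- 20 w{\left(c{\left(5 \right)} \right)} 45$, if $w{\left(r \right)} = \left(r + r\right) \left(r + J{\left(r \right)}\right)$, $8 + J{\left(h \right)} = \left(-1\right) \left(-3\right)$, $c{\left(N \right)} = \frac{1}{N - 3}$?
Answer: $4050$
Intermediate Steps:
$c{\left(N \right)} = \frac{1}{-3 + N}$
$J{\left(h \right)} = -5$ ($J{\left(h \right)} = -8 - -3 = -8 + 3 = -5$)
$w{\left(r \right)} = 2 r \left(-5 + r\right)$ ($w{\left(r \right)} = \left(r + r\right) \left(r - 5\right) = 2 r \left(-5 + r\right)$)
$- 20 w{\left(c{\left(5 \right)} \right)} 45 = - 20 \frac{2 \left(-5 + \frac{1}{-3 + 5}\right)}{-3 + 5} \cdot 45 = - 20 \frac{2 \left(-5 + \frac{1}{2}\right)}{2} \cdot 45 = - 20 \cdot 2 \cdot \frac{1}{2} \left(-5 + \frac{1}{2}\right) 45 = - 20 \cdot 2 \cdot \frac{1}{2} \left(- \frac{9}{2}\right) 45 = \left(-20\right) \left(- \frac{9}{2}\right) 45 = 90 \cdot 45 = 4050$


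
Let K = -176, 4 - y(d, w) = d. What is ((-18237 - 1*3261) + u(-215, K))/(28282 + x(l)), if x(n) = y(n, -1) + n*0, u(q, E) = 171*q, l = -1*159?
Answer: -58263/28445 ≈ -2.0483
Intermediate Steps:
y(d, w) = 4 - d
l = -159
x(n) = 4 - n (x(n) = (4 - n) + n*0 = (4 - n) + 0 = 4 - n)
((-18237 - 1*3261) + u(-215, K))/(28282 + x(l)) = ((-18237 - 1*3261) + 171*(-215))/(28282 + (4 - 1*(-159))) = ((-18237 - 3261) - 36765)/(28282 + (4 + 159)) = (-21498 - 36765)/(28282 + 163) = -58263/28445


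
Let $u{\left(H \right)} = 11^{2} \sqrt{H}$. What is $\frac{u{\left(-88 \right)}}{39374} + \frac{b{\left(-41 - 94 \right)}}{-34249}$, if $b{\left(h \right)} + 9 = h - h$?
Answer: $\frac{9}{34249} + \frac{121 i \sqrt{22}}{19687} \approx 0.00026278 + 0.028828 i$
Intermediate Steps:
$b{\left(h \right)} = -9$ ($b{\left(h \right)} = -9 + \left(h - h\right) = -9 + 0 = -9$)
$u{\left(H \right)} = 121 \sqrt{H}$
$\frac{u{\left(-88 \right)}}{39374} + \frac{b{\left(-41 - 94 \right)}}{-34249} = \frac{121 \sqrt{-88}}{39374} - \frac{9}{-34249} = 121 \cdot 2 i \sqrt{22} \cdot \frac{1}{39374} - - \frac{9}{34249} = 242 i \sqrt{22} \cdot \frac{1}{39374} + \frac{9}{34249} = \frac{121 i \sqrt{22}}{19687} + \frac{9}{34249} = \frac{9}{34249} + \frac{121 i \sqrt{22}}{19687}$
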